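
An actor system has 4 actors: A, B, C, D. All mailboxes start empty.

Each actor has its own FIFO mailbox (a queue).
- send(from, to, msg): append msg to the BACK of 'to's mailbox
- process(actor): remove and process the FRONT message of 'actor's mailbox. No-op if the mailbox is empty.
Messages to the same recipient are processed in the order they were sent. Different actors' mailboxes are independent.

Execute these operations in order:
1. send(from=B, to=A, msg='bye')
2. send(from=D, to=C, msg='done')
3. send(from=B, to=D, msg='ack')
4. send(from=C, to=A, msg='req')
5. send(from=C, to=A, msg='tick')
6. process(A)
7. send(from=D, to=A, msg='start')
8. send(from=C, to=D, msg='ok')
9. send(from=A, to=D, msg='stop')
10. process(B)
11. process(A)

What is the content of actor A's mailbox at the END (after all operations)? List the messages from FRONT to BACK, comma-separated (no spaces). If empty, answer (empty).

Answer: tick,start

Derivation:
After 1 (send(from=B, to=A, msg='bye')): A:[bye] B:[] C:[] D:[]
After 2 (send(from=D, to=C, msg='done')): A:[bye] B:[] C:[done] D:[]
After 3 (send(from=B, to=D, msg='ack')): A:[bye] B:[] C:[done] D:[ack]
After 4 (send(from=C, to=A, msg='req')): A:[bye,req] B:[] C:[done] D:[ack]
After 5 (send(from=C, to=A, msg='tick')): A:[bye,req,tick] B:[] C:[done] D:[ack]
After 6 (process(A)): A:[req,tick] B:[] C:[done] D:[ack]
After 7 (send(from=D, to=A, msg='start')): A:[req,tick,start] B:[] C:[done] D:[ack]
After 8 (send(from=C, to=D, msg='ok')): A:[req,tick,start] B:[] C:[done] D:[ack,ok]
After 9 (send(from=A, to=D, msg='stop')): A:[req,tick,start] B:[] C:[done] D:[ack,ok,stop]
After 10 (process(B)): A:[req,tick,start] B:[] C:[done] D:[ack,ok,stop]
After 11 (process(A)): A:[tick,start] B:[] C:[done] D:[ack,ok,stop]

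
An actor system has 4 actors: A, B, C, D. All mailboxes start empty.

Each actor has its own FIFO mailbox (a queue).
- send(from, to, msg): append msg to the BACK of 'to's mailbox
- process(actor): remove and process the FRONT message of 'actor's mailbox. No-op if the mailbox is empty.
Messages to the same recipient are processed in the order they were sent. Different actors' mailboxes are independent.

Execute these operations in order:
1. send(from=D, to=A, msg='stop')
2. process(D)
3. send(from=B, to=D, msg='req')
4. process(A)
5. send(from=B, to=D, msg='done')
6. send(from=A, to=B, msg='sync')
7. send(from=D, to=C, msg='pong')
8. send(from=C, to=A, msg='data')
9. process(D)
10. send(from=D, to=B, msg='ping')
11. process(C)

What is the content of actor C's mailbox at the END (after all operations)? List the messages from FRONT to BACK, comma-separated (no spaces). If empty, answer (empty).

Answer: (empty)

Derivation:
After 1 (send(from=D, to=A, msg='stop')): A:[stop] B:[] C:[] D:[]
After 2 (process(D)): A:[stop] B:[] C:[] D:[]
After 3 (send(from=B, to=D, msg='req')): A:[stop] B:[] C:[] D:[req]
After 4 (process(A)): A:[] B:[] C:[] D:[req]
After 5 (send(from=B, to=D, msg='done')): A:[] B:[] C:[] D:[req,done]
After 6 (send(from=A, to=B, msg='sync')): A:[] B:[sync] C:[] D:[req,done]
After 7 (send(from=D, to=C, msg='pong')): A:[] B:[sync] C:[pong] D:[req,done]
After 8 (send(from=C, to=A, msg='data')): A:[data] B:[sync] C:[pong] D:[req,done]
After 9 (process(D)): A:[data] B:[sync] C:[pong] D:[done]
After 10 (send(from=D, to=B, msg='ping')): A:[data] B:[sync,ping] C:[pong] D:[done]
After 11 (process(C)): A:[data] B:[sync,ping] C:[] D:[done]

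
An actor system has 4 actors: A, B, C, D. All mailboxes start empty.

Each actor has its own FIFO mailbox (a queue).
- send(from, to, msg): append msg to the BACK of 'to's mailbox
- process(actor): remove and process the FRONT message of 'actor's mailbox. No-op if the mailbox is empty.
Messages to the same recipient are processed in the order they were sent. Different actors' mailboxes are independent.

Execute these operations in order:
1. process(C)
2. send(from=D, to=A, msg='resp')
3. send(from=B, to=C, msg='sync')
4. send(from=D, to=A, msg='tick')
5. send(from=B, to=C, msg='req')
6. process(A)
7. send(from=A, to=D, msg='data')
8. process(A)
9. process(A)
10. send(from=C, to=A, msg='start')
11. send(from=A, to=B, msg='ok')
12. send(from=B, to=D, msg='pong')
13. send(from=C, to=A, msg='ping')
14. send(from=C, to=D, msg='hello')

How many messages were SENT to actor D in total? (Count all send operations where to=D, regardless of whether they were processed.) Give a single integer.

Answer: 3

Derivation:
After 1 (process(C)): A:[] B:[] C:[] D:[]
After 2 (send(from=D, to=A, msg='resp')): A:[resp] B:[] C:[] D:[]
After 3 (send(from=B, to=C, msg='sync')): A:[resp] B:[] C:[sync] D:[]
After 4 (send(from=D, to=A, msg='tick')): A:[resp,tick] B:[] C:[sync] D:[]
After 5 (send(from=B, to=C, msg='req')): A:[resp,tick] B:[] C:[sync,req] D:[]
After 6 (process(A)): A:[tick] B:[] C:[sync,req] D:[]
After 7 (send(from=A, to=D, msg='data')): A:[tick] B:[] C:[sync,req] D:[data]
After 8 (process(A)): A:[] B:[] C:[sync,req] D:[data]
After 9 (process(A)): A:[] B:[] C:[sync,req] D:[data]
After 10 (send(from=C, to=A, msg='start')): A:[start] B:[] C:[sync,req] D:[data]
After 11 (send(from=A, to=B, msg='ok')): A:[start] B:[ok] C:[sync,req] D:[data]
After 12 (send(from=B, to=D, msg='pong')): A:[start] B:[ok] C:[sync,req] D:[data,pong]
After 13 (send(from=C, to=A, msg='ping')): A:[start,ping] B:[ok] C:[sync,req] D:[data,pong]
After 14 (send(from=C, to=D, msg='hello')): A:[start,ping] B:[ok] C:[sync,req] D:[data,pong,hello]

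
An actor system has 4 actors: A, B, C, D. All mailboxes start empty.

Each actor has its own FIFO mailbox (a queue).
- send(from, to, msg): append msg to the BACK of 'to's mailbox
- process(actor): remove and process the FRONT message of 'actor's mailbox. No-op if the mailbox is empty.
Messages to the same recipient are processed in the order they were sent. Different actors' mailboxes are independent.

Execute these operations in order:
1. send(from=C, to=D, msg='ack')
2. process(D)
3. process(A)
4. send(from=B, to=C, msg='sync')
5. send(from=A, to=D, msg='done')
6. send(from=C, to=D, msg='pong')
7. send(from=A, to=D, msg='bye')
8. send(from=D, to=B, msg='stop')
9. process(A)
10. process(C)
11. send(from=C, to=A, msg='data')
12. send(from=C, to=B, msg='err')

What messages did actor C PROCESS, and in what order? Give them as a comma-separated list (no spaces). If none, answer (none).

After 1 (send(from=C, to=D, msg='ack')): A:[] B:[] C:[] D:[ack]
After 2 (process(D)): A:[] B:[] C:[] D:[]
After 3 (process(A)): A:[] B:[] C:[] D:[]
After 4 (send(from=B, to=C, msg='sync')): A:[] B:[] C:[sync] D:[]
After 5 (send(from=A, to=D, msg='done')): A:[] B:[] C:[sync] D:[done]
After 6 (send(from=C, to=D, msg='pong')): A:[] B:[] C:[sync] D:[done,pong]
After 7 (send(from=A, to=D, msg='bye')): A:[] B:[] C:[sync] D:[done,pong,bye]
After 8 (send(from=D, to=B, msg='stop')): A:[] B:[stop] C:[sync] D:[done,pong,bye]
After 9 (process(A)): A:[] B:[stop] C:[sync] D:[done,pong,bye]
After 10 (process(C)): A:[] B:[stop] C:[] D:[done,pong,bye]
After 11 (send(from=C, to=A, msg='data')): A:[data] B:[stop] C:[] D:[done,pong,bye]
After 12 (send(from=C, to=B, msg='err')): A:[data] B:[stop,err] C:[] D:[done,pong,bye]

Answer: sync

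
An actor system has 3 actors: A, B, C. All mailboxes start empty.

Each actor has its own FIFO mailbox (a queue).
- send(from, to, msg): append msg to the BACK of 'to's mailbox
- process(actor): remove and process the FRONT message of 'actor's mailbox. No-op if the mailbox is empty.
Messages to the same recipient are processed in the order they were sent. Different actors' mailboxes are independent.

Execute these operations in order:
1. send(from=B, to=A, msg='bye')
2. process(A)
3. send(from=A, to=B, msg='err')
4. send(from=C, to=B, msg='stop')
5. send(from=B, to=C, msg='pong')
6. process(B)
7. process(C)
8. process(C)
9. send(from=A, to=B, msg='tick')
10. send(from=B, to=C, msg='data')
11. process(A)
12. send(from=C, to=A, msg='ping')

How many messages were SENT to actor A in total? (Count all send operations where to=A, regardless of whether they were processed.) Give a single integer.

After 1 (send(from=B, to=A, msg='bye')): A:[bye] B:[] C:[]
After 2 (process(A)): A:[] B:[] C:[]
After 3 (send(from=A, to=B, msg='err')): A:[] B:[err] C:[]
After 4 (send(from=C, to=B, msg='stop')): A:[] B:[err,stop] C:[]
After 5 (send(from=B, to=C, msg='pong')): A:[] B:[err,stop] C:[pong]
After 6 (process(B)): A:[] B:[stop] C:[pong]
After 7 (process(C)): A:[] B:[stop] C:[]
After 8 (process(C)): A:[] B:[stop] C:[]
After 9 (send(from=A, to=B, msg='tick')): A:[] B:[stop,tick] C:[]
After 10 (send(from=B, to=C, msg='data')): A:[] B:[stop,tick] C:[data]
After 11 (process(A)): A:[] B:[stop,tick] C:[data]
After 12 (send(from=C, to=A, msg='ping')): A:[ping] B:[stop,tick] C:[data]

Answer: 2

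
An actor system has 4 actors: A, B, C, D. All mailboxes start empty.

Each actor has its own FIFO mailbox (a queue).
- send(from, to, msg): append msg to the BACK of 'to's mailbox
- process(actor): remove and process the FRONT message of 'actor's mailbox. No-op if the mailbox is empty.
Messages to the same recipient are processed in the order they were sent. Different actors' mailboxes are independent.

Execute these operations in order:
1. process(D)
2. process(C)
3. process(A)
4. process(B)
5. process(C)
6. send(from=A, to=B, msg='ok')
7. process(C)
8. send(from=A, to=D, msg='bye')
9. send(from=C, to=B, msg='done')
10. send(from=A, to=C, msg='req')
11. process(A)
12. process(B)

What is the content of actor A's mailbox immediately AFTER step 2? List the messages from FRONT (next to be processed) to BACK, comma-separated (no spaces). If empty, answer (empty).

After 1 (process(D)): A:[] B:[] C:[] D:[]
After 2 (process(C)): A:[] B:[] C:[] D:[]

(empty)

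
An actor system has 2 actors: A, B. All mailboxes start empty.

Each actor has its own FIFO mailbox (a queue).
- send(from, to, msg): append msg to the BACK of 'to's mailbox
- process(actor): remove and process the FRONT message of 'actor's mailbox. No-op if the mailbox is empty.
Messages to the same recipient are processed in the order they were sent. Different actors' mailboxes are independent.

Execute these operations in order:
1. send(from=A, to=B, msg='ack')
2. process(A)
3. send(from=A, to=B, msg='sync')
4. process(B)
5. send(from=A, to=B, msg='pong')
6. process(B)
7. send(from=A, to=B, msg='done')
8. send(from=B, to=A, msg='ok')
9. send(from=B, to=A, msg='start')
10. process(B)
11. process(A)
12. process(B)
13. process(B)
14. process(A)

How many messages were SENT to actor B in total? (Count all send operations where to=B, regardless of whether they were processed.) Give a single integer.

After 1 (send(from=A, to=B, msg='ack')): A:[] B:[ack]
After 2 (process(A)): A:[] B:[ack]
After 3 (send(from=A, to=B, msg='sync')): A:[] B:[ack,sync]
After 4 (process(B)): A:[] B:[sync]
After 5 (send(from=A, to=B, msg='pong')): A:[] B:[sync,pong]
After 6 (process(B)): A:[] B:[pong]
After 7 (send(from=A, to=B, msg='done')): A:[] B:[pong,done]
After 8 (send(from=B, to=A, msg='ok')): A:[ok] B:[pong,done]
After 9 (send(from=B, to=A, msg='start')): A:[ok,start] B:[pong,done]
After 10 (process(B)): A:[ok,start] B:[done]
After 11 (process(A)): A:[start] B:[done]
After 12 (process(B)): A:[start] B:[]
After 13 (process(B)): A:[start] B:[]
After 14 (process(A)): A:[] B:[]

Answer: 4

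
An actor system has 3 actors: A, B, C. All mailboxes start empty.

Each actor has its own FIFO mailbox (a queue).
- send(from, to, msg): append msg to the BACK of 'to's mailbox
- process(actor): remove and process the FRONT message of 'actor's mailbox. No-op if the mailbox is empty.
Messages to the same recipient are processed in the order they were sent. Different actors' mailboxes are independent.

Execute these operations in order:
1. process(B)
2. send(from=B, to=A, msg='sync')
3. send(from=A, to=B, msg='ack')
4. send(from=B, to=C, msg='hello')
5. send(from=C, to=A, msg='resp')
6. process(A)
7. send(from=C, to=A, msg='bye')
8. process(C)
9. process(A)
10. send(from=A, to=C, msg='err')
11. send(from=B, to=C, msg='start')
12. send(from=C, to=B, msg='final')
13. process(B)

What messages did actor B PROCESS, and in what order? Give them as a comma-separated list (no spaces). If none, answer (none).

Answer: ack

Derivation:
After 1 (process(B)): A:[] B:[] C:[]
After 2 (send(from=B, to=A, msg='sync')): A:[sync] B:[] C:[]
After 3 (send(from=A, to=B, msg='ack')): A:[sync] B:[ack] C:[]
After 4 (send(from=B, to=C, msg='hello')): A:[sync] B:[ack] C:[hello]
After 5 (send(from=C, to=A, msg='resp')): A:[sync,resp] B:[ack] C:[hello]
After 6 (process(A)): A:[resp] B:[ack] C:[hello]
After 7 (send(from=C, to=A, msg='bye')): A:[resp,bye] B:[ack] C:[hello]
After 8 (process(C)): A:[resp,bye] B:[ack] C:[]
After 9 (process(A)): A:[bye] B:[ack] C:[]
After 10 (send(from=A, to=C, msg='err')): A:[bye] B:[ack] C:[err]
After 11 (send(from=B, to=C, msg='start')): A:[bye] B:[ack] C:[err,start]
After 12 (send(from=C, to=B, msg='final')): A:[bye] B:[ack,final] C:[err,start]
After 13 (process(B)): A:[bye] B:[final] C:[err,start]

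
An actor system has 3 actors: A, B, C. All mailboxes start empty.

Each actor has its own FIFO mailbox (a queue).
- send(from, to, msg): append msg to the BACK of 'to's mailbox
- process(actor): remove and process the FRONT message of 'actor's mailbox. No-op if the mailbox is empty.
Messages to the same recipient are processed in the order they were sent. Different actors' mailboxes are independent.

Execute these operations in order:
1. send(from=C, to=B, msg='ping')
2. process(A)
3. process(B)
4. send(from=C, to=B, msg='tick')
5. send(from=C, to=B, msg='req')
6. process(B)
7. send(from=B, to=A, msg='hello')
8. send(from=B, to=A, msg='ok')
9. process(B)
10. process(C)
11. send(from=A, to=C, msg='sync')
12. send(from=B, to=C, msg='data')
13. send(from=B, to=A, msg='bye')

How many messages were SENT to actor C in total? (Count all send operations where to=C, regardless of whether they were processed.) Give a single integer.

After 1 (send(from=C, to=B, msg='ping')): A:[] B:[ping] C:[]
After 2 (process(A)): A:[] B:[ping] C:[]
After 3 (process(B)): A:[] B:[] C:[]
After 4 (send(from=C, to=B, msg='tick')): A:[] B:[tick] C:[]
After 5 (send(from=C, to=B, msg='req')): A:[] B:[tick,req] C:[]
After 6 (process(B)): A:[] B:[req] C:[]
After 7 (send(from=B, to=A, msg='hello')): A:[hello] B:[req] C:[]
After 8 (send(from=B, to=A, msg='ok')): A:[hello,ok] B:[req] C:[]
After 9 (process(B)): A:[hello,ok] B:[] C:[]
After 10 (process(C)): A:[hello,ok] B:[] C:[]
After 11 (send(from=A, to=C, msg='sync')): A:[hello,ok] B:[] C:[sync]
After 12 (send(from=B, to=C, msg='data')): A:[hello,ok] B:[] C:[sync,data]
After 13 (send(from=B, to=A, msg='bye')): A:[hello,ok,bye] B:[] C:[sync,data]

Answer: 2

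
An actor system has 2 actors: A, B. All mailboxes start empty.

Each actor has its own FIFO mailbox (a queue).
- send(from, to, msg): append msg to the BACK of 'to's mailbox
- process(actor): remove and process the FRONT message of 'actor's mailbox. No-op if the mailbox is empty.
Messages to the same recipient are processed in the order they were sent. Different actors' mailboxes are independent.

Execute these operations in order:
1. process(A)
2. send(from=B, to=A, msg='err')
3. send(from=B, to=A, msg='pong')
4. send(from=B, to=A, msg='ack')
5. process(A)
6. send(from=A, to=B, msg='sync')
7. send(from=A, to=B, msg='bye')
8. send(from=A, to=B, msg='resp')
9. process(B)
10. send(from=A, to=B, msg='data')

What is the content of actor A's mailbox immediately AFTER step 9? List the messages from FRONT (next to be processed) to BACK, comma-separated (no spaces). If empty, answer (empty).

After 1 (process(A)): A:[] B:[]
After 2 (send(from=B, to=A, msg='err')): A:[err] B:[]
After 3 (send(from=B, to=A, msg='pong')): A:[err,pong] B:[]
After 4 (send(from=B, to=A, msg='ack')): A:[err,pong,ack] B:[]
After 5 (process(A)): A:[pong,ack] B:[]
After 6 (send(from=A, to=B, msg='sync')): A:[pong,ack] B:[sync]
After 7 (send(from=A, to=B, msg='bye')): A:[pong,ack] B:[sync,bye]
After 8 (send(from=A, to=B, msg='resp')): A:[pong,ack] B:[sync,bye,resp]
After 9 (process(B)): A:[pong,ack] B:[bye,resp]

pong,ack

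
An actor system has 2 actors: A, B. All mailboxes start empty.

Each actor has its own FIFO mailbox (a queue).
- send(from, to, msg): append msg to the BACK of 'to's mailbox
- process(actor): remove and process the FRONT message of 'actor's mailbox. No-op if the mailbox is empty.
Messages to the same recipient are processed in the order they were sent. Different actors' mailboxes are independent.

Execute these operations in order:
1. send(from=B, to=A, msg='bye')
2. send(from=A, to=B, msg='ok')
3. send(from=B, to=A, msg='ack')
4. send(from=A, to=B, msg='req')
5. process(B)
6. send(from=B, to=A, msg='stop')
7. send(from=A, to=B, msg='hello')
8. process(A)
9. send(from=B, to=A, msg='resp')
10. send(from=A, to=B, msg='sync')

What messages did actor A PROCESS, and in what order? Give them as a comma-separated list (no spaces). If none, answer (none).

Answer: bye

Derivation:
After 1 (send(from=B, to=A, msg='bye')): A:[bye] B:[]
After 2 (send(from=A, to=B, msg='ok')): A:[bye] B:[ok]
After 3 (send(from=B, to=A, msg='ack')): A:[bye,ack] B:[ok]
After 4 (send(from=A, to=B, msg='req')): A:[bye,ack] B:[ok,req]
After 5 (process(B)): A:[bye,ack] B:[req]
After 6 (send(from=B, to=A, msg='stop')): A:[bye,ack,stop] B:[req]
After 7 (send(from=A, to=B, msg='hello')): A:[bye,ack,stop] B:[req,hello]
After 8 (process(A)): A:[ack,stop] B:[req,hello]
After 9 (send(from=B, to=A, msg='resp')): A:[ack,stop,resp] B:[req,hello]
After 10 (send(from=A, to=B, msg='sync')): A:[ack,stop,resp] B:[req,hello,sync]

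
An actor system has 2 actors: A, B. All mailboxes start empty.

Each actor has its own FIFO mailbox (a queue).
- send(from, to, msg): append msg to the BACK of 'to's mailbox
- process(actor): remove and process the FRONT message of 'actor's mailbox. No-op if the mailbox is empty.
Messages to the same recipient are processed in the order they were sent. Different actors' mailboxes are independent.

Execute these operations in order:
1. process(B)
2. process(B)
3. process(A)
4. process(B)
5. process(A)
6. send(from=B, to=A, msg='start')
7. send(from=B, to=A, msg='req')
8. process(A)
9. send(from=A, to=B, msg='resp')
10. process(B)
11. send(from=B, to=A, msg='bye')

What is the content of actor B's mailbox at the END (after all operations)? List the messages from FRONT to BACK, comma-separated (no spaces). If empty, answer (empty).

Answer: (empty)

Derivation:
After 1 (process(B)): A:[] B:[]
After 2 (process(B)): A:[] B:[]
After 3 (process(A)): A:[] B:[]
After 4 (process(B)): A:[] B:[]
After 5 (process(A)): A:[] B:[]
After 6 (send(from=B, to=A, msg='start')): A:[start] B:[]
After 7 (send(from=B, to=A, msg='req')): A:[start,req] B:[]
After 8 (process(A)): A:[req] B:[]
After 9 (send(from=A, to=B, msg='resp')): A:[req] B:[resp]
After 10 (process(B)): A:[req] B:[]
After 11 (send(from=B, to=A, msg='bye')): A:[req,bye] B:[]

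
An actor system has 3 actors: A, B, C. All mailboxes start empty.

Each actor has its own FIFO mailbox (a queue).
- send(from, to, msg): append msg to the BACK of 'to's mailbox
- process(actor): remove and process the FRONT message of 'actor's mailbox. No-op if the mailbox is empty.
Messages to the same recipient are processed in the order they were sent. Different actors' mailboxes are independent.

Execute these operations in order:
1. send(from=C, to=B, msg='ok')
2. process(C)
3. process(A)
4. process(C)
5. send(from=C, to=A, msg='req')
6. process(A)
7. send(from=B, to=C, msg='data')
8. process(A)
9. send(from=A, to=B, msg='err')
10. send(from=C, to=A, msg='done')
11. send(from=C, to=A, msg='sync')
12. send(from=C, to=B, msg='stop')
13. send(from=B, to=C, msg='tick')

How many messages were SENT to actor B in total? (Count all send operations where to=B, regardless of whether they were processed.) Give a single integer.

After 1 (send(from=C, to=B, msg='ok')): A:[] B:[ok] C:[]
After 2 (process(C)): A:[] B:[ok] C:[]
After 3 (process(A)): A:[] B:[ok] C:[]
After 4 (process(C)): A:[] B:[ok] C:[]
After 5 (send(from=C, to=A, msg='req')): A:[req] B:[ok] C:[]
After 6 (process(A)): A:[] B:[ok] C:[]
After 7 (send(from=B, to=C, msg='data')): A:[] B:[ok] C:[data]
After 8 (process(A)): A:[] B:[ok] C:[data]
After 9 (send(from=A, to=B, msg='err')): A:[] B:[ok,err] C:[data]
After 10 (send(from=C, to=A, msg='done')): A:[done] B:[ok,err] C:[data]
After 11 (send(from=C, to=A, msg='sync')): A:[done,sync] B:[ok,err] C:[data]
After 12 (send(from=C, to=B, msg='stop')): A:[done,sync] B:[ok,err,stop] C:[data]
After 13 (send(from=B, to=C, msg='tick')): A:[done,sync] B:[ok,err,stop] C:[data,tick]

Answer: 3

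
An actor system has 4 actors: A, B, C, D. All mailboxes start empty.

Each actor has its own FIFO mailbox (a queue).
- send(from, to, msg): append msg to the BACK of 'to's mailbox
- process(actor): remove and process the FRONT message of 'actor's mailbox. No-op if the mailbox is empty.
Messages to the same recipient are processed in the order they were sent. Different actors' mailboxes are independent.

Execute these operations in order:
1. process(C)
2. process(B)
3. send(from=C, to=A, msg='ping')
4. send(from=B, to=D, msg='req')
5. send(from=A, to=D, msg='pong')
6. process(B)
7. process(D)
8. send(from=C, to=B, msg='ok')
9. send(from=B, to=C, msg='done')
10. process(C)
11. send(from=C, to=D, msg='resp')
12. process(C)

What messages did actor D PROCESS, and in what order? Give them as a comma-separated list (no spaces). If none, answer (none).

After 1 (process(C)): A:[] B:[] C:[] D:[]
After 2 (process(B)): A:[] B:[] C:[] D:[]
After 3 (send(from=C, to=A, msg='ping')): A:[ping] B:[] C:[] D:[]
After 4 (send(from=B, to=D, msg='req')): A:[ping] B:[] C:[] D:[req]
After 5 (send(from=A, to=D, msg='pong')): A:[ping] B:[] C:[] D:[req,pong]
After 6 (process(B)): A:[ping] B:[] C:[] D:[req,pong]
After 7 (process(D)): A:[ping] B:[] C:[] D:[pong]
After 8 (send(from=C, to=B, msg='ok')): A:[ping] B:[ok] C:[] D:[pong]
After 9 (send(from=B, to=C, msg='done')): A:[ping] B:[ok] C:[done] D:[pong]
After 10 (process(C)): A:[ping] B:[ok] C:[] D:[pong]
After 11 (send(from=C, to=D, msg='resp')): A:[ping] B:[ok] C:[] D:[pong,resp]
After 12 (process(C)): A:[ping] B:[ok] C:[] D:[pong,resp]

Answer: req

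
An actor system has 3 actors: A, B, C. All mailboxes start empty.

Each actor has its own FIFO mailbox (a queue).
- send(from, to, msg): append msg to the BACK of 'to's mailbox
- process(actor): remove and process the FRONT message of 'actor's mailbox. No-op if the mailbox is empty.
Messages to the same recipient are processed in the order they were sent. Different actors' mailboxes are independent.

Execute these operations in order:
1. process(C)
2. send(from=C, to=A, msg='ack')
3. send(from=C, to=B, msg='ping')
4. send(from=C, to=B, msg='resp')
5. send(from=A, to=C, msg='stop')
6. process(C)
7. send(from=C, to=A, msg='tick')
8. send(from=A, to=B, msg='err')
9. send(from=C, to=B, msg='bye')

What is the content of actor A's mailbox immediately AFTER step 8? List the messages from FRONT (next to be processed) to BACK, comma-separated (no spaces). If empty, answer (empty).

After 1 (process(C)): A:[] B:[] C:[]
After 2 (send(from=C, to=A, msg='ack')): A:[ack] B:[] C:[]
After 3 (send(from=C, to=B, msg='ping')): A:[ack] B:[ping] C:[]
After 4 (send(from=C, to=B, msg='resp')): A:[ack] B:[ping,resp] C:[]
After 5 (send(from=A, to=C, msg='stop')): A:[ack] B:[ping,resp] C:[stop]
After 6 (process(C)): A:[ack] B:[ping,resp] C:[]
After 7 (send(from=C, to=A, msg='tick')): A:[ack,tick] B:[ping,resp] C:[]
After 8 (send(from=A, to=B, msg='err')): A:[ack,tick] B:[ping,resp,err] C:[]

ack,tick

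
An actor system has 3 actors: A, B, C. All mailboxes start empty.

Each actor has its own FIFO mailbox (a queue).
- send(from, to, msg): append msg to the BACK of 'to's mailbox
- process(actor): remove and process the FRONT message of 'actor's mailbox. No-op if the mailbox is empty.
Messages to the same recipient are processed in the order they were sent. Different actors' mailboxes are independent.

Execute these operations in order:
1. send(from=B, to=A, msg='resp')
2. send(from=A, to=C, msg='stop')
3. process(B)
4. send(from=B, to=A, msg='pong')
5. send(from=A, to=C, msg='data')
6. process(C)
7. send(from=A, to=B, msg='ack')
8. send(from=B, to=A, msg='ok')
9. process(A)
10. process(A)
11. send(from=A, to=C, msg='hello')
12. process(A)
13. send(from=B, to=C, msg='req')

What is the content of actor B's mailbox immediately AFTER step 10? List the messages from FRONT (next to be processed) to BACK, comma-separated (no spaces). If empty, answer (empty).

After 1 (send(from=B, to=A, msg='resp')): A:[resp] B:[] C:[]
After 2 (send(from=A, to=C, msg='stop')): A:[resp] B:[] C:[stop]
After 3 (process(B)): A:[resp] B:[] C:[stop]
After 4 (send(from=B, to=A, msg='pong')): A:[resp,pong] B:[] C:[stop]
After 5 (send(from=A, to=C, msg='data')): A:[resp,pong] B:[] C:[stop,data]
After 6 (process(C)): A:[resp,pong] B:[] C:[data]
After 7 (send(from=A, to=B, msg='ack')): A:[resp,pong] B:[ack] C:[data]
After 8 (send(from=B, to=A, msg='ok')): A:[resp,pong,ok] B:[ack] C:[data]
After 9 (process(A)): A:[pong,ok] B:[ack] C:[data]
After 10 (process(A)): A:[ok] B:[ack] C:[data]

ack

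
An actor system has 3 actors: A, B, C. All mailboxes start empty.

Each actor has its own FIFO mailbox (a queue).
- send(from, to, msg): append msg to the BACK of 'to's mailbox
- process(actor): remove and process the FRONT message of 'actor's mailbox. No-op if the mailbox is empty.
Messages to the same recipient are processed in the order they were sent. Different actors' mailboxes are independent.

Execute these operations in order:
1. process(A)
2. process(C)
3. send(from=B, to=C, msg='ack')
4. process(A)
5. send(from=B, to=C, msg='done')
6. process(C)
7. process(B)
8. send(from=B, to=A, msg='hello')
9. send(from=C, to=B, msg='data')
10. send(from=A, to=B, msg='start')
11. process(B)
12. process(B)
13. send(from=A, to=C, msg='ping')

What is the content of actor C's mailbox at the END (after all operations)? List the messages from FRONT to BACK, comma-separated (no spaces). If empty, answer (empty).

Answer: done,ping

Derivation:
After 1 (process(A)): A:[] B:[] C:[]
After 2 (process(C)): A:[] B:[] C:[]
After 3 (send(from=B, to=C, msg='ack')): A:[] B:[] C:[ack]
After 4 (process(A)): A:[] B:[] C:[ack]
After 5 (send(from=B, to=C, msg='done')): A:[] B:[] C:[ack,done]
After 6 (process(C)): A:[] B:[] C:[done]
After 7 (process(B)): A:[] B:[] C:[done]
After 8 (send(from=B, to=A, msg='hello')): A:[hello] B:[] C:[done]
After 9 (send(from=C, to=B, msg='data')): A:[hello] B:[data] C:[done]
After 10 (send(from=A, to=B, msg='start')): A:[hello] B:[data,start] C:[done]
After 11 (process(B)): A:[hello] B:[start] C:[done]
After 12 (process(B)): A:[hello] B:[] C:[done]
After 13 (send(from=A, to=C, msg='ping')): A:[hello] B:[] C:[done,ping]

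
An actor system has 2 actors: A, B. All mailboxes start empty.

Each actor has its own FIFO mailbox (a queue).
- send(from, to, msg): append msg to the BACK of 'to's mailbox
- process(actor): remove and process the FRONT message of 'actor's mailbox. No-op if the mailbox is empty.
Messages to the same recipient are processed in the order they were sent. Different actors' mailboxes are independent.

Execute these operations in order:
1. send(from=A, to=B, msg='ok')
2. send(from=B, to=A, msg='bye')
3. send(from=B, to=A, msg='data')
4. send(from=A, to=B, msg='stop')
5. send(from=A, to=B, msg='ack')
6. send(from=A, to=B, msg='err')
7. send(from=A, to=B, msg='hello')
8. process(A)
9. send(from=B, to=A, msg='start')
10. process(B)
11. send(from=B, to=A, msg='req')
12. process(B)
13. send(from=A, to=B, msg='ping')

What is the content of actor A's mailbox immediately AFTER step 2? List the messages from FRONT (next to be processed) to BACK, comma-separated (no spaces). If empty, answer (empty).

After 1 (send(from=A, to=B, msg='ok')): A:[] B:[ok]
After 2 (send(from=B, to=A, msg='bye')): A:[bye] B:[ok]

bye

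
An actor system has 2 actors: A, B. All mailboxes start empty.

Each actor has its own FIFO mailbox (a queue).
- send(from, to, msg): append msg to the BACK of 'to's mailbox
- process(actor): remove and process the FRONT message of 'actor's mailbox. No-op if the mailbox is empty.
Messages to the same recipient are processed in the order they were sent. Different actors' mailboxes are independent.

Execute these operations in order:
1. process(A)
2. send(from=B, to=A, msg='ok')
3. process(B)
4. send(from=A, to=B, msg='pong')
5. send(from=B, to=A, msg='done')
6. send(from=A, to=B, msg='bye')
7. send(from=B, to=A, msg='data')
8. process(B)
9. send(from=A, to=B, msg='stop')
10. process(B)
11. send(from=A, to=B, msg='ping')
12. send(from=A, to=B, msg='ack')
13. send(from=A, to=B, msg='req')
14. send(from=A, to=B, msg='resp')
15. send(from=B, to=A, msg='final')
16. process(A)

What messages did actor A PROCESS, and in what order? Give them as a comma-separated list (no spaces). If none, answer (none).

After 1 (process(A)): A:[] B:[]
After 2 (send(from=B, to=A, msg='ok')): A:[ok] B:[]
After 3 (process(B)): A:[ok] B:[]
After 4 (send(from=A, to=B, msg='pong')): A:[ok] B:[pong]
After 5 (send(from=B, to=A, msg='done')): A:[ok,done] B:[pong]
After 6 (send(from=A, to=B, msg='bye')): A:[ok,done] B:[pong,bye]
After 7 (send(from=B, to=A, msg='data')): A:[ok,done,data] B:[pong,bye]
After 8 (process(B)): A:[ok,done,data] B:[bye]
After 9 (send(from=A, to=B, msg='stop')): A:[ok,done,data] B:[bye,stop]
After 10 (process(B)): A:[ok,done,data] B:[stop]
After 11 (send(from=A, to=B, msg='ping')): A:[ok,done,data] B:[stop,ping]
After 12 (send(from=A, to=B, msg='ack')): A:[ok,done,data] B:[stop,ping,ack]
After 13 (send(from=A, to=B, msg='req')): A:[ok,done,data] B:[stop,ping,ack,req]
After 14 (send(from=A, to=B, msg='resp')): A:[ok,done,data] B:[stop,ping,ack,req,resp]
After 15 (send(from=B, to=A, msg='final')): A:[ok,done,data,final] B:[stop,ping,ack,req,resp]
After 16 (process(A)): A:[done,data,final] B:[stop,ping,ack,req,resp]

Answer: ok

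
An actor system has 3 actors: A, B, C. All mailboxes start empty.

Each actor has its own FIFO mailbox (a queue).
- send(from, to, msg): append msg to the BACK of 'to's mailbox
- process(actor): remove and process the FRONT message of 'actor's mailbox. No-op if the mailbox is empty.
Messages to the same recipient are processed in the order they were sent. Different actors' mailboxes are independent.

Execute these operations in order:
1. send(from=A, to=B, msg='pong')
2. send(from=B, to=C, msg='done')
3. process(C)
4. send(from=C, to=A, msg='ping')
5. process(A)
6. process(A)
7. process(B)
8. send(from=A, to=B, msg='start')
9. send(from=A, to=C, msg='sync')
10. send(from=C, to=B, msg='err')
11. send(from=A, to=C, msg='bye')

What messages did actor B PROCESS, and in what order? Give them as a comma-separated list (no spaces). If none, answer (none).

Answer: pong

Derivation:
After 1 (send(from=A, to=B, msg='pong')): A:[] B:[pong] C:[]
After 2 (send(from=B, to=C, msg='done')): A:[] B:[pong] C:[done]
After 3 (process(C)): A:[] B:[pong] C:[]
After 4 (send(from=C, to=A, msg='ping')): A:[ping] B:[pong] C:[]
After 5 (process(A)): A:[] B:[pong] C:[]
After 6 (process(A)): A:[] B:[pong] C:[]
After 7 (process(B)): A:[] B:[] C:[]
After 8 (send(from=A, to=B, msg='start')): A:[] B:[start] C:[]
After 9 (send(from=A, to=C, msg='sync')): A:[] B:[start] C:[sync]
After 10 (send(from=C, to=B, msg='err')): A:[] B:[start,err] C:[sync]
After 11 (send(from=A, to=C, msg='bye')): A:[] B:[start,err] C:[sync,bye]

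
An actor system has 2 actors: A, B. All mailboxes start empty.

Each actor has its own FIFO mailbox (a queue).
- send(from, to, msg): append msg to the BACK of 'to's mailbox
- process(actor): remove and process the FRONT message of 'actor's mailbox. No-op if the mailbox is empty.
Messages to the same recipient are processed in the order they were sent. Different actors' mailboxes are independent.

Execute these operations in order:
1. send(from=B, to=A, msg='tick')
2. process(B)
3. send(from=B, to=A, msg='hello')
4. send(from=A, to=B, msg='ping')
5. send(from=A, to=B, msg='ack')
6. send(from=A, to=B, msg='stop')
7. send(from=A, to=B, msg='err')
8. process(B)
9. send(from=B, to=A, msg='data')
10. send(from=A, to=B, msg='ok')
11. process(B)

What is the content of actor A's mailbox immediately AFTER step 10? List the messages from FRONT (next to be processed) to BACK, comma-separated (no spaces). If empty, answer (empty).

After 1 (send(from=B, to=A, msg='tick')): A:[tick] B:[]
After 2 (process(B)): A:[tick] B:[]
After 3 (send(from=B, to=A, msg='hello')): A:[tick,hello] B:[]
After 4 (send(from=A, to=B, msg='ping')): A:[tick,hello] B:[ping]
After 5 (send(from=A, to=B, msg='ack')): A:[tick,hello] B:[ping,ack]
After 6 (send(from=A, to=B, msg='stop')): A:[tick,hello] B:[ping,ack,stop]
After 7 (send(from=A, to=B, msg='err')): A:[tick,hello] B:[ping,ack,stop,err]
After 8 (process(B)): A:[tick,hello] B:[ack,stop,err]
After 9 (send(from=B, to=A, msg='data')): A:[tick,hello,data] B:[ack,stop,err]
After 10 (send(from=A, to=B, msg='ok')): A:[tick,hello,data] B:[ack,stop,err,ok]

tick,hello,data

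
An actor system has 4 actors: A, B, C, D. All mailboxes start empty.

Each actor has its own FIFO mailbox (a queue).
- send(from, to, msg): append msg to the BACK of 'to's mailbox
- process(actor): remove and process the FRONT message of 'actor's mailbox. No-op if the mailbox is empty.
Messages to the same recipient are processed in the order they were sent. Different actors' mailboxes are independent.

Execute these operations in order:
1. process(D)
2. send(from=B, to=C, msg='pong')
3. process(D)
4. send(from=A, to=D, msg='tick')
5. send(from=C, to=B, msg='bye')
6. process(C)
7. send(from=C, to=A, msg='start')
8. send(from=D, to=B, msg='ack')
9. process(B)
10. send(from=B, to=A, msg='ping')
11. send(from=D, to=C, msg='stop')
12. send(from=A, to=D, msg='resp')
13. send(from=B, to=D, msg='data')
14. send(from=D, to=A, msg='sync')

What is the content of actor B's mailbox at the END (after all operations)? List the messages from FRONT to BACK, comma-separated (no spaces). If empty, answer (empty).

Answer: ack

Derivation:
After 1 (process(D)): A:[] B:[] C:[] D:[]
After 2 (send(from=B, to=C, msg='pong')): A:[] B:[] C:[pong] D:[]
After 3 (process(D)): A:[] B:[] C:[pong] D:[]
After 4 (send(from=A, to=D, msg='tick')): A:[] B:[] C:[pong] D:[tick]
After 5 (send(from=C, to=B, msg='bye')): A:[] B:[bye] C:[pong] D:[tick]
After 6 (process(C)): A:[] B:[bye] C:[] D:[tick]
After 7 (send(from=C, to=A, msg='start')): A:[start] B:[bye] C:[] D:[tick]
After 8 (send(from=D, to=B, msg='ack')): A:[start] B:[bye,ack] C:[] D:[tick]
After 9 (process(B)): A:[start] B:[ack] C:[] D:[tick]
After 10 (send(from=B, to=A, msg='ping')): A:[start,ping] B:[ack] C:[] D:[tick]
After 11 (send(from=D, to=C, msg='stop')): A:[start,ping] B:[ack] C:[stop] D:[tick]
After 12 (send(from=A, to=D, msg='resp')): A:[start,ping] B:[ack] C:[stop] D:[tick,resp]
After 13 (send(from=B, to=D, msg='data')): A:[start,ping] B:[ack] C:[stop] D:[tick,resp,data]
After 14 (send(from=D, to=A, msg='sync')): A:[start,ping,sync] B:[ack] C:[stop] D:[tick,resp,data]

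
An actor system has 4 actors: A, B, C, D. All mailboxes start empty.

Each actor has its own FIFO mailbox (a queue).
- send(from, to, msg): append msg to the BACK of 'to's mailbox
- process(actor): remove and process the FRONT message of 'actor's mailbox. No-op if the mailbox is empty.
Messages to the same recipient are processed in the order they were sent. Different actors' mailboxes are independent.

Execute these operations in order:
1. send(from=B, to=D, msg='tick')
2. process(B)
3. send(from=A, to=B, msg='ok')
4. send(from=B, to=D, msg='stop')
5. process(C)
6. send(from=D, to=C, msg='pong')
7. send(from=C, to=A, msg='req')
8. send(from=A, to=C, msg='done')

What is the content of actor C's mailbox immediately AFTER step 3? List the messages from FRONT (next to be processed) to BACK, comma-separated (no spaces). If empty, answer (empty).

After 1 (send(from=B, to=D, msg='tick')): A:[] B:[] C:[] D:[tick]
After 2 (process(B)): A:[] B:[] C:[] D:[tick]
After 3 (send(from=A, to=B, msg='ok')): A:[] B:[ok] C:[] D:[tick]

(empty)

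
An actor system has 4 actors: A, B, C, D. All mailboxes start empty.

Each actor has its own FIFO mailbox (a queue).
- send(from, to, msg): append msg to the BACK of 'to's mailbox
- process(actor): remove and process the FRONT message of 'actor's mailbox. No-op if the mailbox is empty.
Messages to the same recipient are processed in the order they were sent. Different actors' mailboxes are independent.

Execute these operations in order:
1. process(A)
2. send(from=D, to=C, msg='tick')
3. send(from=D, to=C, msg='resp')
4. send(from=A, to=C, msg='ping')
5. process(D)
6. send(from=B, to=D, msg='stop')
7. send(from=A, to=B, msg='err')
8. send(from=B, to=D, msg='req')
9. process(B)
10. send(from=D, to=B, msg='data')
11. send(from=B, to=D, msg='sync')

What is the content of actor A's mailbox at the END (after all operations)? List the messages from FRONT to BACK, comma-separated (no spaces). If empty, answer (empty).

After 1 (process(A)): A:[] B:[] C:[] D:[]
After 2 (send(from=D, to=C, msg='tick')): A:[] B:[] C:[tick] D:[]
After 3 (send(from=D, to=C, msg='resp')): A:[] B:[] C:[tick,resp] D:[]
After 4 (send(from=A, to=C, msg='ping')): A:[] B:[] C:[tick,resp,ping] D:[]
After 5 (process(D)): A:[] B:[] C:[tick,resp,ping] D:[]
After 6 (send(from=B, to=D, msg='stop')): A:[] B:[] C:[tick,resp,ping] D:[stop]
After 7 (send(from=A, to=B, msg='err')): A:[] B:[err] C:[tick,resp,ping] D:[stop]
After 8 (send(from=B, to=D, msg='req')): A:[] B:[err] C:[tick,resp,ping] D:[stop,req]
After 9 (process(B)): A:[] B:[] C:[tick,resp,ping] D:[stop,req]
After 10 (send(from=D, to=B, msg='data')): A:[] B:[data] C:[tick,resp,ping] D:[stop,req]
After 11 (send(from=B, to=D, msg='sync')): A:[] B:[data] C:[tick,resp,ping] D:[stop,req,sync]

Answer: (empty)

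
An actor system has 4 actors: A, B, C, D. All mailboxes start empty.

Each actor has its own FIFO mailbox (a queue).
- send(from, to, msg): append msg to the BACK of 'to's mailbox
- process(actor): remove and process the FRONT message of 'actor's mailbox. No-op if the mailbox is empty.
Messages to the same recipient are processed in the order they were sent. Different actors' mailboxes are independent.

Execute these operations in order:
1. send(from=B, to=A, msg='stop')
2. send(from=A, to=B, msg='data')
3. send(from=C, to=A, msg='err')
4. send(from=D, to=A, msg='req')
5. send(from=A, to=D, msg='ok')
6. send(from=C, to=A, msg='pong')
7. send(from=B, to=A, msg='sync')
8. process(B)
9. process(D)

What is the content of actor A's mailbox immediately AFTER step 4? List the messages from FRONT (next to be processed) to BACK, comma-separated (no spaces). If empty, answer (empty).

After 1 (send(from=B, to=A, msg='stop')): A:[stop] B:[] C:[] D:[]
After 2 (send(from=A, to=B, msg='data')): A:[stop] B:[data] C:[] D:[]
After 3 (send(from=C, to=A, msg='err')): A:[stop,err] B:[data] C:[] D:[]
After 4 (send(from=D, to=A, msg='req')): A:[stop,err,req] B:[data] C:[] D:[]

stop,err,req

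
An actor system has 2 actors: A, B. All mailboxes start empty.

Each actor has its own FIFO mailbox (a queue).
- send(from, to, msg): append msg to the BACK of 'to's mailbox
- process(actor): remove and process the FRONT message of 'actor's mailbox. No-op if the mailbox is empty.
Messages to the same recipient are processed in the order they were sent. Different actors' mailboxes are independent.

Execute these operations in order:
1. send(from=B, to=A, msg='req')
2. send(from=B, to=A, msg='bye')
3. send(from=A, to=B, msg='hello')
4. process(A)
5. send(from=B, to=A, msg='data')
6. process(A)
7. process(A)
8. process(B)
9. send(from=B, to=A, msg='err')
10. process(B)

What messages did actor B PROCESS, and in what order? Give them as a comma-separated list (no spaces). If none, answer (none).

Answer: hello

Derivation:
After 1 (send(from=B, to=A, msg='req')): A:[req] B:[]
After 2 (send(from=B, to=A, msg='bye')): A:[req,bye] B:[]
After 3 (send(from=A, to=B, msg='hello')): A:[req,bye] B:[hello]
After 4 (process(A)): A:[bye] B:[hello]
After 5 (send(from=B, to=A, msg='data')): A:[bye,data] B:[hello]
After 6 (process(A)): A:[data] B:[hello]
After 7 (process(A)): A:[] B:[hello]
After 8 (process(B)): A:[] B:[]
After 9 (send(from=B, to=A, msg='err')): A:[err] B:[]
After 10 (process(B)): A:[err] B:[]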